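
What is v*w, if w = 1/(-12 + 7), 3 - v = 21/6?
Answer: ⅒ ≈ 0.10000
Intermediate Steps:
v = -½ (v = 3 - 21/6 = 3 - 1*7/2 = 3 - 7/2 = -½ ≈ -0.50000)
w = -⅕ (w = 1/(-5) = -⅕ ≈ -0.20000)
v*w = -½*(-⅕) = ⅒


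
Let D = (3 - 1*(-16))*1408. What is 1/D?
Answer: 1/26752 ≈ 3.7380e-5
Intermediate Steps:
D = 26752 (D = (3 + 16)*1408 = 19*1408 = 26752)
1/D = 1/26752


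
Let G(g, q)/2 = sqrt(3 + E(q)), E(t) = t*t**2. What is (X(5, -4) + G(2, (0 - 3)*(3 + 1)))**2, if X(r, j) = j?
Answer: -6884 - 80*I*sqrt(69) ≈ -6884.0 - 664.53*I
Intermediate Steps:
E(t) = t**3
G(g, q) = 2*sqrt(3 + q**3)
(X(5, -4) + G(2, (0 - 3)*(3 + 1)))**2 = (-4 + 2*sqrt(3 + ((0 - 3)*(3 + 1))**3))**2 = (-4 + 2*sqrt(3 + (-3*4)**3))**2 = (-4 + 2*sqrt(3 + (-12)**3))**2 = (-4 + 2*sqrt(3 - 1728))**2 = (-4 + 2*sqrt(-1725))**2 = (-4 + 2*(5*I*sqrt(69)))**2 = (-4 + 10*I*sqrt(69))**2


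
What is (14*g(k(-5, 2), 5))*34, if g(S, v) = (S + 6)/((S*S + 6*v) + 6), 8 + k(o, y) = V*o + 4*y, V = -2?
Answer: 56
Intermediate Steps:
k(o, y) = -8 - 2*o + 4*y (k(o, y) = -8 + (-2*o + 4*y) = -8 - 2*o + 4*y)
g(S, v) = (6 + S)/(6 + S² + 6*v) (g(S, v) = (6 + S)/((S² + 6*v) + 6) = (6 + S)/(6 + S² + 6*v))
(14*g(k(-5, 2), 5))*34 = (14*((6 + (-8 - 2*(-5) + 4*2))/(6 + (-8 - 2*(-5) + 4*2)² + 6*5)))*34 = (14*((6 + (-8 + 10 + 8))/(6 + (-8 + 10 + 8)² + 30)))*34 = (14*((6 + 10)/(6 + 10² + 30)))*34 = (14*(16/(6 + 100 + 30)))*34 = (14*(16/136))*34 = (14*((1/136)*16))*34 = (14*(2/17))*34 = (28/17)*34 = 56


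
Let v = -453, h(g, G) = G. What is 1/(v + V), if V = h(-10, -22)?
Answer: -1/475 ≈ -0.0021053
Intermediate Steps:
V = -22
1/(v + V) = 1/(-453 - 22) = 1/(-475) = -1/475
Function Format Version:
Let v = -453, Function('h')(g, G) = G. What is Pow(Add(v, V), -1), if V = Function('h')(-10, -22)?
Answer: Rational(-1, 475) ≈ -0.0021053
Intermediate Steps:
V = -22
Pow(Add(v, V), -1) = Pow(Add(-453, -22), -1) = Pow(-475, -1) = Rational(-1, 475)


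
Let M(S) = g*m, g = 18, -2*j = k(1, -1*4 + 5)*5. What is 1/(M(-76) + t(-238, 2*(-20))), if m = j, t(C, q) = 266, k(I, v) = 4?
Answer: 1/86 ≈ 0.011628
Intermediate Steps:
j = -10 (j = -2*5 = -1/2*20 = -10)
m = -10
M(S) = -180 (M(S) = 18*(-10) = -180)
1/(M(-76) + t(-238, 2*(-20))) = 1/(-180 + 266) = 1/86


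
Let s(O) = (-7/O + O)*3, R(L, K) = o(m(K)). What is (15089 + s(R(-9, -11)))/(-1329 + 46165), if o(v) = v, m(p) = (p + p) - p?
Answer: 165637/493196 ≈ 0.33584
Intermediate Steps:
m(p) = p (m(p) = 2*p - p = p)
R(L, K) = K
s(O) = -21/O + 3*O (s(O) = (O - 7/O)*3 = -21/O + 3*O)
(15089 + s(R(-9, -11)))/(-1329 + 46165) = (15089 + (-21/(-11) + 3*(-11)))/(-1329 + 46165) = (15089 + (-21*(-1/11) - 33))/44836 = (15089 + (21/11 - 33))*(1/44836) = (15089 - 342/11)*(1/44836) = (165637/11)*(1/44836) = 165637/493196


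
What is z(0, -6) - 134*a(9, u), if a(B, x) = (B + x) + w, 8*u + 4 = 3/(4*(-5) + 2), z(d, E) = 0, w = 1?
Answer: -30485/24 ≈ -1270.2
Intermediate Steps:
u = -25/48 (u = -½ + (3/(4*(-5) + 2))/8 = -½ + (3/(-20 + 2))/8 = -½ + (3/(-18))/8 = -½ + (3*(-1/18))/8 = -½ + (⅛)*(-⅙) = -½ - 1/48 = -25/48 ≈ -0.52083)
a(B, x) = 1 + B + x (a(B, x) = (B + x) + 1 = 1 + B + x)
z(0, -6) - 134*a(9, u) = 0 - 134*(1 + 9 - 25/48) = 0 - 134*455/48 = 0 - 30485/24 = -30485/24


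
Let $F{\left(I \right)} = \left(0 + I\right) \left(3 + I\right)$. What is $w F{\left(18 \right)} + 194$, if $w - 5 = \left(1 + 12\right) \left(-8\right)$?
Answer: $-37228$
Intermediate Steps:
$F{\left(I \right)} = I \left(3 + I\right)$
$w = -99$ ($w = 5 + \left(1 + 12\right) \left(-8\right) = 5 + 13 \left(-8\right) = 5 - 104 = -99$)
$w F{\left(18 \right)} + 194 = - 99 \cdot 18 \left(3 + 18\right) + 194 = - 99 \cdot 18 \cdot 21 + 194 = \left(-99\right) 378 + 194 = -37422 + 194 = -37228$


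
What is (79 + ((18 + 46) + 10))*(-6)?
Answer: -918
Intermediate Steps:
(79 + ((18 + 46) + 10))*(-6) = (79 + (64 + 10))*(-6) = (79 + 74)*(-6) = 153*(-6) = -918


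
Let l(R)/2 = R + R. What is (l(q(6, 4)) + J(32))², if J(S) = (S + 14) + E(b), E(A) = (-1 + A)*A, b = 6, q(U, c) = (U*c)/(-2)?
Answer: 784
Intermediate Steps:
q(U, c) = -U*c/2 (q(U, c) = (U*c)*(-½) = -U*c/2)
E(A) = A*(-1 + A)
l(R) = 4*R (l(R) = 2*(R + R) = 2*(2*R) = 4*R)
J(S) = 44 + S (J(S) = (S + 14) + 6*(-1 + 6) = (14 + S) + 6*5 = (14 + S) + 30 = 44 + S)
(l(q(6, 4)) + J(32))² = (4*(-½*6*4) + (44 + 32))² = (4*(-12) + 76)² = (-48 + 76)² = 28² = 784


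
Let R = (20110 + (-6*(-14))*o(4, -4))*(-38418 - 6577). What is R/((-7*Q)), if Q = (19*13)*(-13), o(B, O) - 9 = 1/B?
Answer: -939810565/22477 ≈ -41812.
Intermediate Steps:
o(B, O) = 9 + 1/B
Q = -3211 (Q = 247*(-13) = -3211)
R = -939810565 (R = (20110 + (-6*(-14))*(9 + 1/4))*(-38418 - 6577) = (20110 + 84*(9 + ¼))*(-44995) = (20110 + 84*(37/4))*(-44995) = (20110 + 777)*(-44995) = 20887*(-44995) = -939810565)
R/((-7*Q)) = -939810565/((-7*(-3211))) = -939810565/((-1*(-22477))) = -939810565/22477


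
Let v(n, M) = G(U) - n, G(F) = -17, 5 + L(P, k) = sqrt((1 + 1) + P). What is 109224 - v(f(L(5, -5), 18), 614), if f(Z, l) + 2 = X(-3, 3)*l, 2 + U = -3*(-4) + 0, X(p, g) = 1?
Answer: 109257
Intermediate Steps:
U = 10 (U = -2 + (-3*(-4) + 0) = -2 + (12 + 0) = -2 + 12 = 10)
L(P, k) = -5 + sqrt(2 + P) (L(P, k) = -5 + sqrt((1 + 1) + P) = -5 + sqrt(2 + P))
f(Z, l) = -2 + l (f(Z, l) = -2 + 1*l = -2 + l)
v(n, M) = -17 - n
109224 - v(f(L(5, -5), 18), 614) = 109224 - (-17 - (-2 + 18)) = 109224 - (-17 - 1*16) = 109224 - (-17 - 16) = 109224 - 1*(-33) = 109224 + 33 = 109257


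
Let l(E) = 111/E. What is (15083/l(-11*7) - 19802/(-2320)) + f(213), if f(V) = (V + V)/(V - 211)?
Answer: -1318688669/128760 ≈ -10241.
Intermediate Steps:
f(V) = 2*V/(-211 + V) (f(V) = (2*V)/(-211 + V) = 2*V/(-211 + V))
(15083/l(-11*7) - 19802/(-2320)) + f(213) = (15083/((111/((-11*7)))) - 19802/(-2320)) + 2*213/(-211 + 213) = (15083/((111/(-77))) - 19802*(-1/2320)) + 2*213/2 = (15083/((111*(-1/77))) + 9901/1160) + 2*213*(½) = (15083/(-111/77) + 9901/1160) + 213 = (15083*(-77/111) + 9901/1160) + 213 = (-1161391/111 + 9901/1160) + 213 = -1346114549/128760 + 213 = -1318688669/128760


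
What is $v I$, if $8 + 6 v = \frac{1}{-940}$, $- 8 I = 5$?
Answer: $\frac{2507}{3008} \approx 0.83344$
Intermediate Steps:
$I = - \frac{5}{8}$ ($I = \left(- \frac{1}{8}\right) 5 = - \frac{5}{8} \approx -0.625$)
$v = - \frac{2507}{1880}$ ($v = - \frac{4}{3} + \frac{1}{6 \left(-940\right)} = - \frac{4}{3} + \frac{1}{6} \left(- \frac{1}{940}\right) = - \frac{4}{3} - \frac{1}{5640} = - \frac{2507}{1880} \approx -1.3335$)
$v I = \left(- \frac{2507}{1880}\right) \left(- \frac{5}{8}\right) = \frac{2507}{3008}$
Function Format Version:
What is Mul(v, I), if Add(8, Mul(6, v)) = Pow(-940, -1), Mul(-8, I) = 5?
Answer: Rational(2507, 3008) ≈ 0.83344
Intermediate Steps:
I = Rational(-5, 8) (I = Mul(Rational(-1, 8), 5) = Rational(-5, 8) ≈ -0.62500)
v = Rational(-2507, 1880) (v = Add(Rational(-4, 3), Mul(Rational(1, 6), Pow(-940, -1))) = Add(Rational(-4, 3), Mul(Rational(1, 6), Rational(-1, 940))) = Add(Rational(-4, 3), Rational(-1, 5640)) = Rational(-2507, 1880) ≈ -1.3335)
Mul(v, I) = Mul(Rational(-2507, 1880), Rational(-5, 8)) = Rational(2507, 3008)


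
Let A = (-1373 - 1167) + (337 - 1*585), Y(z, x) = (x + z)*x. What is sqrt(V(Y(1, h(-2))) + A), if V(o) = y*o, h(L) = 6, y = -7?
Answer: I*sqrt(3082) ≈ 55.516*I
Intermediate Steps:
Y(z, x) = x*(x + z)
V(o) = -7*o
A = -2788 (A = -2540 + (337 - 585) = -2540 - 248 = -2788)
sqrt(V(Y(1, h(-2))) + A) = sqrt(-42*(6 + 1) - 2788) = sqrt(-42*7 - 2788) = sqrt(-7*42 - 2788) = sqrt(-294 - 2788) = sqrt(-3082) = I*sqrt(3082)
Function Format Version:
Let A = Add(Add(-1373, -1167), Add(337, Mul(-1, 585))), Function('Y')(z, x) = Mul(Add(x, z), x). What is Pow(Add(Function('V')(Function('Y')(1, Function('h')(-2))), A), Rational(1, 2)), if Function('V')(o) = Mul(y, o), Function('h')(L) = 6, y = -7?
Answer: Mul(I, Pow(3082, Rational(1, 2))) ≈ Mul(55.516, I)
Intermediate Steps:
Function('Y')(z, x) = Mul(x, Add(x, z))
Function('V')(o) = Mul(-7, o)
A = -2788 (A = Add(-2540, Add(337, -585)) = Add(-2540, -248) = -2788)
Pow(Add(Function('V')(Function('Y')(1, Function('h')(-2))), A), Rational(1, 2)) = Pow(Add(Mul(-7, Mul(6, Add(6, 1))), -2788), Rational(1, 2)) = Pow(Add(Mul(-7, Mul(6, 7)), -2788), Rational(1, 2)) = Pow(Add(Mul(-7, 42), -2788), Rational(1, 2)) = Pow(Add(-294, -2788), Rational(1, 2)) = Pow(-3082, Rational(1, 2)) = Mul(I, Pow(3082, Rational(1, 2)))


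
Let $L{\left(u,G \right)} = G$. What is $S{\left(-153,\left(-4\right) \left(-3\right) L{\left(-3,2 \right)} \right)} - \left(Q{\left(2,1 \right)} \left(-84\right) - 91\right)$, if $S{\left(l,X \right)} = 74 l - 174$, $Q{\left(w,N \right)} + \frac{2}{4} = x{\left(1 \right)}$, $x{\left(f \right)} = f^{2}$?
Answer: $-11363$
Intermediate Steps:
$Q{\left(w,N \right)} = \frac{1}{2}$ ($Q{\left(w,N \right)} = - \frac{1}{2} + 1^{2} = - \frac{1}{2} + 1 = \frac{1}{2}$)
$S{\left(l,X \right)} = -174 + 74 l$
$S{\left(-153,\left(-4\right) \left(-3\right) L{\left(-3,2 \right)} \right)} - \left(Q{\left(2,1 \right)} \left(-84\right) - 91\right) = \left(-174 + 74 \left(-153\right)\right) - \left(\frac{1}{2} \left(-84\right) - 91\right) = \left(-174 - 11322\right) - \left(-42 - 91\right) = -11496 - -133 = -11496 + 133 = -11363$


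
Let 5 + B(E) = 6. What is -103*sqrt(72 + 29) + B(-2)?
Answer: 1 - 103*sqrt(101) ≈ -1034.1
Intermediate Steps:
B(E) = 1 (B(E) = -5 + 6 = 1)
-103*sqrt(72 + 29) + B(-2) = -103*sqrt(72 + 29) + 1 = -103*sqrt(101) + 1 = 1 - 103*sqrt(101)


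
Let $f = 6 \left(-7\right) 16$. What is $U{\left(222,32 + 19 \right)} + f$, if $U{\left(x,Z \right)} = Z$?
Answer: $-621$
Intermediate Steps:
$f = -672$ ($f = \left(-42\right) 16 = -672$)
$U{\left(222,32 + 19 \right)} + f = \left(32 + 19\right) - 672 = 51 - 672 = -621$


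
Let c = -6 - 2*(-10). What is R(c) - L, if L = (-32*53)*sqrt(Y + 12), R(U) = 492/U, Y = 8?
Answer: 246/7 + 3392*sqrt(5) ≈ 7619.9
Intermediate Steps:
c = 14 (c = -6 + 20 = 14)
L = -3392*sqrt(5) (L = (-32*53)*sqrt(8 + 12) = -3392*sqrt(5) ≈ -7584.7)
R(c) - L = 492/14 - (-3392)*sqrt(5) = 492*(1/14) + 3392*sqrt(5) = 246/7 + 3392*sqrt(5)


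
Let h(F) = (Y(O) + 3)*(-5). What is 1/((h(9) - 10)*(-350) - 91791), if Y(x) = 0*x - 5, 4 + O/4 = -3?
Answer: -1/91791 ≈ -1.0894e-5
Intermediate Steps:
O = -28 (O = -16 + 4*(-3) = -16 - 12 = -28)
Y(x) = -5 (Y(x) = 0 - 5 = -5)
h(F) = 10 (h(F) = (-5 + 3)*(-5) = -2*(-5) = 10)
1/((h(9) - 10)*(-350) - 91791) = 1/((10 - 10)*(-350) - 91791) = 1/(0*(-350) - 91791) = 1/(0 - 91791) = 1/(-91791) = -1/91791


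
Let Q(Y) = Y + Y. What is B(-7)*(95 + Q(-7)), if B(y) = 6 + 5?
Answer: 891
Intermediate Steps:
B(y) = 11
Q(Y) = 2*Y
B(-7)*(95 + Q(-7)) = 11*(95 + 2*(-7)) = 11*(95 - 14) = 11*81 = 891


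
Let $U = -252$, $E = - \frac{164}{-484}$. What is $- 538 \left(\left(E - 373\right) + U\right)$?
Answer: $\frac{40664192}{121} \approx 3.3607 \cdot 10^{5}$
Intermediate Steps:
$E = \frac{41}{121}$ ($E = \left(-164\right) \left(- \frac{1}{484}\right) = \frac{41}{121} \approx 0.33884$)
$- 538 \left(\left(E - 373\right) + U\right) = - 538 \left(\left(\frac{41}{121} - 373\right) - 252\right) = - 538 \left(- \frac{45092}{121} - 252\right) = \left(-538\right) \left(- \frac{75584}{121}\right) = \frac{40664192}{121}$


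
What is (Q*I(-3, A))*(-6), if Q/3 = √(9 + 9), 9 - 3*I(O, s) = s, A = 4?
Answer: -90*√2 ≈ -127.28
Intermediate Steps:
I(O, s) = 3 - s/3
Q = 9*√2 (Q = 3*√(9 + 9) = 3*√18 = 3*(3*√2) = 9*√2 ≈ 12.728)
(Q*I(-3, A))*(-6) = ((9*√2)*(3 - ⅓*4))*(-6) = ((9*√2)*(3 - 4/3))*(-6) = ((9*√2)*(5/3))*(-6) = (15*√2)*(-6) = -90*√2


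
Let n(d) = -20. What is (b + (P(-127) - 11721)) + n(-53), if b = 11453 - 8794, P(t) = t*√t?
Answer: -9082 - 127*I*√127 ≈ -9082.0 - 1431.2*I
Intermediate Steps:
P(t) = t^(3/2)
b = 2659
(b + (P(-127) - 11721)) + n(-53) = (2659 + ((-127)^(3/2) - 11721)) - 20 = (2659 + (-127*I*√127 - 11721)) - 20 = (2659 + (-11721 - 127*I*√127)) - 20 = (-9062 - 127*I*√127) - 20 = -9082 - 127*I*√127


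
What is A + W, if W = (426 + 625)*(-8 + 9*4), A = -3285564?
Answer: -3256136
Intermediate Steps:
W = 29428 (W = 1051*(-8 + 36) = 1051*28 = 29428)
A + W = -3285564 + 29428 = -3256136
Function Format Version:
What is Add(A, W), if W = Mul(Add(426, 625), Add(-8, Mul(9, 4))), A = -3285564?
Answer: -3256136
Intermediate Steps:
W = 29428 (W = Mul(1051, Add(-8, 36)) = Mul(1051, 28) = 29428)
Add(A, W) = Add(-3285564, 29428) = -3256136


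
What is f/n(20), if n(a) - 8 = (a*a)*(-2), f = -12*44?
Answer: 2/3 ≈ 0.66667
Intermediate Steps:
f = -528
n(a) = 8 - 2*a**2 (n(a) = 8 + (a*a)*(-2) = 8 + a**2*(-2) = 8 - 2*a**2)
f/n(20) = -528/(8 - 2*20**2) = -528/(8 - 2*400) = -528/(8 - 800) = -528/(-792) = -528*(-1/792) = 2/3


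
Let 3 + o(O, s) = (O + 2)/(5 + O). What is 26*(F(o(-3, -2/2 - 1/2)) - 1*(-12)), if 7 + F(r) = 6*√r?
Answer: 130 + 78*I*√14 ≈ 130.0 + 291.85*I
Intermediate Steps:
o(O, s) = -3 + (2 + O)/(5 + O) (o(O, s) = -3 + (O + 2)/(5 + O) = -3 + (2 + O)/(5 + O))
F(r) = -7 + 6*√r
26*(F(o(-3, -2/2 - 1/2)) - 1*(-12)) = 26*((-7 + 6*√((-13 - 2*(-3))/(5 - 3))) - 1*(-12)) = 26*((-7 + 6*√((-13 + 6)/2)) + 12) = 26*((-7 + 6*√((½)*(-7))) + 12) = 26*((-7 + 6*√(-7/2)) + 12) = 26*((-7 + 6*(I*√14/2)) + 12) = 26*((-7 + 3*I*√14) + 12) = 26*(5 + 3*I*√14) = 130 + 78*I*√14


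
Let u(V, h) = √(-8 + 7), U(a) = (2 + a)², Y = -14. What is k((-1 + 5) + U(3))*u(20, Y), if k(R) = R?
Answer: 29*I ≈ 29.0*I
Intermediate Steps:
u(V, h) = I (u(V, h) = √(-1) = I)
k((-1 + 5) + U(3))*u(20, Y) = ((-1 + 5) + (2 + 3)²)*I = (4 + 5²)*I = (4 + 25)*I = 29*I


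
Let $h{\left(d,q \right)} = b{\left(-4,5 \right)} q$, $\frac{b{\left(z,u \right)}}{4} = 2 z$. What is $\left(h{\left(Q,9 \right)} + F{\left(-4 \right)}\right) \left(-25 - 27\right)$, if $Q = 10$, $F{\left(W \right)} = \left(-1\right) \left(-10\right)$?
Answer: $14456$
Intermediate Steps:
$b{\left(z,u \right)} = 8 z$ ($b{\left(z,u \right)} = 4 \cdot 2 z = 8 z$)
$F{\left(W \right)} = 10$
$h{\left(d,q \right)} = - 32 q$ ($h{\left(d,q \right)} = 8 \left(-4\right) q = - 32 q$)
$\left(h{\left(Q,9 \right)} + F{\left(-4 \right)}\right) \left(-25 - 27\right) = \left(\left(-32\right) 9 + 10\right) \left(-25 - 27\right) = \left(-288 + 10\right) \left(-25 - 27\right) = \left(-278\right) \left(-52\right) = 14456$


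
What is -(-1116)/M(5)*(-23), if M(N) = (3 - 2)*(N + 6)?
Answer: -25668/11 ≈ -2333.5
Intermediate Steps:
M(N) = 6 + N (M(N) = 1*(6 + N) = 6 + N)
-(-1116)/M(5)*(-23) = -(-1116)/(6 + 5)*(-23) = -(-1116)/11*(-23) = -36*(-31/11)*(-23) = (1116/11)*(-23) = -25668/11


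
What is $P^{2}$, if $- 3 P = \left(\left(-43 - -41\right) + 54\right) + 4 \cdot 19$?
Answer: $\frac{16384}{9} \approx 1820.4$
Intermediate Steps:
$P = - \frac{128}{3}$ ($P = - \frac{\left(\left(-43 - -41\right) + 54\right) + 4 \cdot 19}{3} = - \frac{\left(\left(-43 + 41\right) + 54\right) + 76}{3} = - \frac{\left(-2 + 54\right) + 76}{3} = - \frac{52 + 76}{3} = \left(- \frac{1}{3}\right) 128 = - \frac{128}{3} \approx -42.667$)
$P^{2} = \left(- \frac{128}{3}\right)^{2} = \frac{16384}{9}$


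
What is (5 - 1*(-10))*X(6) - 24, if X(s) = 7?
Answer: 81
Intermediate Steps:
(5 - 1*(-10))*X(6) - 24 = (5 - 1*(-10))*7 - 24 = (5 + 10)*7 - 24 = 15*7 - 24 = 105 - 24 = 81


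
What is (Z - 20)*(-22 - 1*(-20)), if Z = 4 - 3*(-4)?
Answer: 8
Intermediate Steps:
Z = 16 (Z = 4 + 12 = 16)
(Z - 20)*(-22 - 1*(-20)) = (16 - 20)*(-22 - 1*(-20)) = -4*(-22 + 20) = -4*(-2) = 8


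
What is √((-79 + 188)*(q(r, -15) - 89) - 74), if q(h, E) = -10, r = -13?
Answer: I*√10865 ≈ 104.24*I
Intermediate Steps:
√((-79 + 188)*(q(r, -15) - 89) - 74) = √((-79 + 188)*(-10 - 89) - 74) = √(109*(-99) - 74) = √(-10791 - 74) = √(-10865) = I*√10865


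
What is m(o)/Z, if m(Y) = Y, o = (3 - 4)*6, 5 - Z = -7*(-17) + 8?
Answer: 3/61 ≈ 0.049180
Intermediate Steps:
Z = -122 (Z = 5 - (-7*(-17) + 8) = 5 - (119 + 8) = 5 - 1*127 = 5 - 127 = -122)
o = -6 (o = -1*6 = -6)
m(o)/Z = -6/(-122) = -6*(-1/122) = 3/61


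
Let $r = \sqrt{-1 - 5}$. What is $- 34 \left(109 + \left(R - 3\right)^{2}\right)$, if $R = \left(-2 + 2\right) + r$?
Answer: $-3808 + 204 i \sqrt{6} \approx -3808.0 + 499.7 i$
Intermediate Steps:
$r = i \sqrt{6}$ ($r = \sqrt{-6} = i \sqrt{6} \approx 2.4495 i$)
$R = i \sqrt{6}$ ($R = \left(-2 + 2\right) + i \sqrt{6} = 0 + i \sqrt{6} = i \sqrt{6} \approx 2.4495 i$)
$- 34 \left(109 + \left(R - 3\right)^{2}\right) = - 34 \left(109 + \left(i \sqrt{6} - 3\right)^{2}\right) = - 34 \left(109 + \left(-3 + i \sqrt{6}\right)^{2}\right) = -3706 - 34 \left(-3 + i \sqrt{6}\right)^{2}$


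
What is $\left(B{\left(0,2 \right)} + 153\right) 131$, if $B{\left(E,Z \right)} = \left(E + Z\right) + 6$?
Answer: $21091$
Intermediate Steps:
$B{\left(E,Z \right)} = 6 + E + Z$
$\left(B{\left(0,2 \right)} + 153\right) 131 = \left(\left(6 + 0 + 2\right) + 153\right) 131 = \left(8 + 153\right) 131 = 161 \cdot 131 = 21091$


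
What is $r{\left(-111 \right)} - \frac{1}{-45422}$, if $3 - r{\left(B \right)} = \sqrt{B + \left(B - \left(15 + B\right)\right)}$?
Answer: $\frac{136267}{45422} - 3 i \sqrt{14} \approx 3.0 - 11.225 i$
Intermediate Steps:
$r{\left(B \right)} = 3 - \sqrt{-15 + B}$ ($r{\left(B \right)} = 3 - \sqrt{B + \left(B - \left(15 + B\right)\right)} = 3 - \sqrt{B - 15} = 3 - \sqrt{-15 + B}$)
$r{\left(-111 \right)} - \frac{1}{-45422} = \left(3 - \sqrt{-15 - 111}\right) - \frac{1}{-45422} = \left(3 - \sqrt{-126}\right) - - \frac{1}{45422} = \left(3 - 3 i \sqrt{14}\right) + \frac{1}{45422} = \frac{136267}{45422} - 3 i \sqrt{14}$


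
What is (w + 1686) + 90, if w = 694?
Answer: 2470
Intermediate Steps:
(w + 1686) + 90 = (694 + 1686) + 90 = 2380 + 90 = 2470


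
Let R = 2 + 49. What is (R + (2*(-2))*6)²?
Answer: 729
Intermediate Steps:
R = 51
(R + (2*(-2))*6)² = (51 + (2*(-2))*6)² = (51 - 4*6)² = (51 - 24)² = 27² = 729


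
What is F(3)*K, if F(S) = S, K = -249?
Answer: -747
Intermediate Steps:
F(3)*K = 3*(-249) = -747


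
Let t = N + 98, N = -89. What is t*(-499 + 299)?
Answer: -1800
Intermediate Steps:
t = 9 (t = -89 + 98 = 9)
t*(-499 + 299) = 9*(-499 + 299) = 9*(-200) = -1800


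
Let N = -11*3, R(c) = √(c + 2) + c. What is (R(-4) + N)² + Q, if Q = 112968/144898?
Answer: 99094267/72449 - 74*I*√2 ≈ 1367.8 - 104.65*I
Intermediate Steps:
R(c) = c + √(2 + c) (R(c) = √(2 + c) + c = c + √(2 + c))
N = -33
Q = 56484/72449 (Q = 112968*(1/144898) = 56484/72449 ≈ 0.77964)
(R(-4) + N)² + Q = ((-4 + √(2 - 4)) - 33)² + 56484/72449 = ((-4 + √(-2)) - 33)² + 56484/72449 = ((-4 + I*√2) - 33)² + 56484/72449 = (-37 + I*√2)² + 56484/72449 = 56484/72449 + (-37 + I*√2)²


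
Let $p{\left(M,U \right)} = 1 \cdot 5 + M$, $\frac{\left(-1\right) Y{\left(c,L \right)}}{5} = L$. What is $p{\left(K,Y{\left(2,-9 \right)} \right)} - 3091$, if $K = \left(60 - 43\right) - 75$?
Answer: $-3144$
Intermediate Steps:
$K = -58$ ($K = 17 - 75 = -58$)
$Y{\left(c,L \right)} = - 5 L$
$p{\left(M,U \right)} = 5 + M$
$p{\left(K,Y{\left(2,-9 \right)} \right)} - 3091 = \left(5 - 58\right) - 3091 = -53 - 3091 = -3144$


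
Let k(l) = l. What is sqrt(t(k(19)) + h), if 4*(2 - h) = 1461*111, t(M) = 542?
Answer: I*sqrt(159995)/2 ≈ 200.0*I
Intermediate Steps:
h = -162163/4 (h = 2 - 1461*111/4 = 2 - 1/4*162171 = 2 - 162171/4 = -162163/4 ≈ -40541.)
sqrt(t(k(19)) + h) = sqrt(542 - 162163/4) = sqrt(-159995/4) = I*sqrt(159995)/2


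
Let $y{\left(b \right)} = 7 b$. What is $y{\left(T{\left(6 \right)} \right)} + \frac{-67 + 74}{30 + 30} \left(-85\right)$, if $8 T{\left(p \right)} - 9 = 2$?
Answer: $- \frac{7}{24} \approx -0.29167$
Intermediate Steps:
$T{\left(p \right)} = \frac{11}{8}$ ($T{\left(p \right)} = \frac{9}{8} + \frac{1}{8} \cdot 2 = \frac{9}{8} + \frac{1}{4} = \frac{11}{8}$)
$y{\left(T{\left(6 \right)} \right)} + \frac{-67 + 74}{30 + 30} \left(-85\right) = 7 \cdot \frac{11}{8} + \frac{-67 + 74}{30 + 30} \left(-85\right) = \frac{77}{8} + \frac{7}{60} \left(-85\right) = \frac{77}{8} - \frac{119}{12} = - \frac{7}{24}$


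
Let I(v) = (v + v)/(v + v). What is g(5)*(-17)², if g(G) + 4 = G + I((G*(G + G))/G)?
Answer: 578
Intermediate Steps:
I(v) = 1 (I(v) = (2*v)/((2*v)) = (2*v)*(1/(2*v)) = 1)
g(G) = -3 + G (g(G) = -4 + (G + 1) = -4 + (1 + G) = -3 + G)
g(5)*(-17)² = (-3 + 5)*(-17)² = 2*289 = 578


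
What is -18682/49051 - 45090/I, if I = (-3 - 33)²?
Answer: -41405953/1177224 ≈ -35.173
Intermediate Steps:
I = 1296 (I = (-36)² = 1296)
-18682/49051 - 45090/I = -18682/49051 - 45090/1296 = -18682*1/49051 - 45090*1/1296 = -18682/49051 - 835/24 = -41405953/1177224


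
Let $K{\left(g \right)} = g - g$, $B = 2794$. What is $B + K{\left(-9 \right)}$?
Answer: $2794$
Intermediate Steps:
$K{\left(g \right)} = 0$
$B + K{\left(-9 \right)} = 2794 + 0 = 2794$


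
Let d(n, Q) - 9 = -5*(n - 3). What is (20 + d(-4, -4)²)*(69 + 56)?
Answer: 244500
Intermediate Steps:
d(n, Q) = 24 - 5*n (d(n, Q) = 9 - 5*(n - 3) = 9 - 5*(-3 + n) = 9 + (15 - 5*n) = 24 - 5*n)
(20 + d(-4, -4)²)*(69 + 56) = (20 + (24 - 5*(-4))²)*(69 + 56) = (20 + (24 + 20)²)*125 = (20 + 44²)*125 = (20 + 1936)*125 = 1956*125 = 244500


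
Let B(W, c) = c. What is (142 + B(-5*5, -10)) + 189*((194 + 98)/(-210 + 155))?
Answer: -47928/55 ≈ -871.42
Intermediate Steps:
(142 + B(-5*5, -10)) + 189*((194 + 98)/(-210 + 155)) = (142 - 10) + 189*((194 + 98)/(-210 + 155)) = 132 + 189*(292/(-55)) = 132 + 189*(292*(-1/55)) = 132 + 189*(-292/55) = 132 - 55188/55 = -47928/55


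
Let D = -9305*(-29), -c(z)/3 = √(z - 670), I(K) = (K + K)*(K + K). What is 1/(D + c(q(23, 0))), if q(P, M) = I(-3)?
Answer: 269845/72816329731 + 3*I*√634/72816329731 ≈ 3.7058e-6 + 1.0374e-9*I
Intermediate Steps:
I(K) = 4*K² (I(K) = (2*K)*(2*K) = 4*K²)
q(P, M) = 36 (q(P, M) = 4*(-3)² = 4*9 = 36)
c(z) = -3*√(-670 + z) (c(z) = -3*√(z - 670) = -3*√(-670 + z))
D = 269845
1/(D + c(q(23, 0))) = 1/(269845 - 3*√(-670 + 36)) = 1/(269845 - 3*I*√634)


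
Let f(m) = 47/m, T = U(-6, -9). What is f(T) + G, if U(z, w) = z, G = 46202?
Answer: 277165/6 ≈ 46194.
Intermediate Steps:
T = -6
f(T) + G = 47/(-6) + 46202 = 47*(-⅙) + 46202 = -47/6 + 46202 = 277165/6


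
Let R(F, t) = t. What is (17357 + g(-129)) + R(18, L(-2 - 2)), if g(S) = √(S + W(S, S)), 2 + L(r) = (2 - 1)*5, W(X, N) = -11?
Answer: 17360 + 2*I*√35 ≈ 17360.0 + 11.832*I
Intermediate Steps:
L(r) = 3 (L(r) = -2 + (2 - 1)*5 = -2 + 1*5 = -2 + 5 = 3)
g(S) = √(-11 + S) (g(S) = √(S - 11) = √(-11 + S))
(17357 + g(-129)) + R(18, L(-2 - 2)) = (17357 + √(-11 - 129)) + 3 = (17357 + √(-140)) + 3 = (17357 + 2*I*√35) + 3 = 17360 + 2*I*√35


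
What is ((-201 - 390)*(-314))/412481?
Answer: 185574/412481 ≈ 0.44990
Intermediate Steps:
((-201 - 390)*(-314))/412481 = -591*(-314)*(1/412481) = 185574*(1/412481) = 185574/412481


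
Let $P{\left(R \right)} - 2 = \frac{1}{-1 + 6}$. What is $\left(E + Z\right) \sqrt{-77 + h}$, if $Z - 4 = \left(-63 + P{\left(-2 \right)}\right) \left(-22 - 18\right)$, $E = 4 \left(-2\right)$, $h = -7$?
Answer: $4856 i \sqrt{21} \approx 22253.0 i$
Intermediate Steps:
$E = -8$
$P{\left(R \right)} = \frac{11}{5}$ ($P{\left(R \right)} = 2 + \frac{1}{-1 + 6} = 2 + \frac{1}{5} = \frac{11}{5}$)
$Z = 2436$ ($Z = 4 + \left(-63 + \frac{11}{5}\right) \left(-22 - 18\right) = 4 - -2432 = 4 + 2432 = 2436$)
$\left(E + Z\right) \sqrt{-77 + h} = \left(-8 + 2436\right) \sqrt{-77 - 7} = 2428 \sqrt{-84} = 2428 \cdot 2 i \sqrt{21} = 4856 i \sqrt{21}$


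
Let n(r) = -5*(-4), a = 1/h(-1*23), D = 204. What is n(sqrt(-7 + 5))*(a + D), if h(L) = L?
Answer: 93820/23 ≈ 4079.1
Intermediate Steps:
a = -1/23 (a = 1/(-1*23) = 1/(-23) = -1/23 ≈ -0.043478)
n(r) = 20
n(sqrt(-7 + 5))*(a + D) = 20*(-1/23 + 204) = 20*(4691/23) = 93820/23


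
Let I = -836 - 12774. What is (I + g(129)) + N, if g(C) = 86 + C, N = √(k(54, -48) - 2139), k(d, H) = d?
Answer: -13395 + I*√2085 ≈ -13395.0 + 45.662*I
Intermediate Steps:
N = I*√2085 (N = √(54 - 2139) = √(-2085) = I*√2085 ≈ 45.662*I)
I = -13610
(I + g(129)) + N = (-13610 + (86 + 129)) + I*√2085 = (-13610 + 215) + I*√2085 = -13395 + I*√2085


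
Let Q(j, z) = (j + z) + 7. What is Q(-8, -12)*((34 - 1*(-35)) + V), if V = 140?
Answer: -2717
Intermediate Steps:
Q(j, z) = 7 + j + z
Q(-8, -12)*((34 - 1*(-35)) + V) = (7 - 8 - 12)*((34 - 1*(-35)) + 140) = -13*((34 + 35) + 140) = -13*(69 + 140) = -13*209 = -2717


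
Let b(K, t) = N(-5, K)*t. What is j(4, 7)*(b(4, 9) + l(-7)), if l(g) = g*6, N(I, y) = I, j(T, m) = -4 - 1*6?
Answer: 870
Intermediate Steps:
j(T, m) = -10 (j(T, m) = -4 - 6 = -10)
b(K, t) = -5*t
l(g) = 6*g
j(4, 7)*(b(4, 9) + l(-7)) = -10*(-5*9 + 6*(-7)) = -10*(-45 - 42) = -10*(-87) = 870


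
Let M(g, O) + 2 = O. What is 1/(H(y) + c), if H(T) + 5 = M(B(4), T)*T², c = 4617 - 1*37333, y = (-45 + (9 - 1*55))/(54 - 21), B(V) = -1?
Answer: -35937/1177194694 ≈ -3.0528e-5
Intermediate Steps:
M(g, O) = -2 + O
y = -91/33 (y = (-45 + (9 - 55))/33 = (-45 - 46)*(1/33) = -91*1/33 = -91/33 ≈ -2.7576)
c = -32716 (c = 4617 - 37333 = -32716)
H(T) = -5 + T²*(-2 + T) (H(T) = -5 + (-2 + T)*T² = -5 + T²*(-2 + T))
1/(H(y) + c) = 1/((-5 + (-91/33)²*(-2 - 91/33)) - 32716) = 1/((-5 + (8281/1089)*(-157/33)) - 32716) = 1/((-5 - 1300117/35937) - 32716) = 1/(-1479802/35937 - 32716) = 1/(-1177194694/35937) = -35937/1177194694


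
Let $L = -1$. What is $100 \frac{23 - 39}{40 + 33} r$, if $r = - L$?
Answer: $- \frac{1600}{73} \approx -21.918$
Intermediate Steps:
$r = 1$ ($r = \left(-1\right) \left(-1\right) = 1$)
$100 \frac{23 - 39}{40 + 33} r = 100 \frac{23 - 39}{40 + 33} \cdot 1 = 100 \left(- \frac{16}{73}\right) 1 = \left(- \frac{1600}{73}\right) 1 = - \frac{1600}{73}$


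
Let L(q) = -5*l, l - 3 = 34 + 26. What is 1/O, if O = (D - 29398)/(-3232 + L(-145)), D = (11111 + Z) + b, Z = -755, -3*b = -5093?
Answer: 10641/52033 ≈ 0.20450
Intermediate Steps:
b = 5093/3 (b = -⅓*(-5093) = 5093/3 ≈ 1697.7)
l = 63 (l = 3 + (34 + 26) = 3 + 60 = 63)
L(q) = -315 (L(q) = -5*63 = -315)
D = 36161/3 (D = (11111 - 755) + 5093/3 = 10356 + 5093/3 = 36161/3 ≈ 12054.)
O = 52033/10641 (O = (36161/3 - 29398)/(-3232 - 315) = -52033/3/(-3547) = -52033/3*(-1/3547) = 52033/10641 ≈ 4.8899)
1/O = 1/(52033/10641) = 10641/52033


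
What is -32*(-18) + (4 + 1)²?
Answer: 601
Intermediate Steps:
-32*(-18) + (4 + 1)² = 576 + 5² = 576 + 25 = 601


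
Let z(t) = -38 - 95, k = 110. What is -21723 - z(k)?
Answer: -21590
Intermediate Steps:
z(t) = -133
-21723 - z(k) = -21723 - 1*(-133) = -21723 + 133 = -21590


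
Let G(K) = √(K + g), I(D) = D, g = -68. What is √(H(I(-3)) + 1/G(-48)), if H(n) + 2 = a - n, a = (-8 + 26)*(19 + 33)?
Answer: √(3152068 - 58*I*√29)/58 ≈ 30.61 - 0.0015166*I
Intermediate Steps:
a = 936 (a = 18*52 = 936)
H(n) = 934 - n (H(n) = -2 + (936 - n) = 934 - n)
G(K) = √(-68 + K) (G(K) = √(K - 68) = √(-68 + K))
√(H(I(-3)) + 1/G(-48)) = √((934 - 1*(-3)) + 1/(√(-68 - 48))) = √((934 + 3) + 1/(√(-116))) = √(937 + 1/(2*I*√29)) = √(937 - I*√29/58)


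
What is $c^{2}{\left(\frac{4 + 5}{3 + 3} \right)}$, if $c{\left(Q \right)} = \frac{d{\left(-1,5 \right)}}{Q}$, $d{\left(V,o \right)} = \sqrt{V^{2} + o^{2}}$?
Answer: $\frac{104}{9} \approx 11.556$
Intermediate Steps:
$c{\left(Q \right)} = \frac{\sqrt{26}}{Q}$ ($c{\left(Q \right)} = \frac{\sqrt{\left(-1\right)^{2} + 5^{2}}}{Q} = \frac{\sqrt{1 + 25}}{Q} = \frac{\sqrt{26}}{Q}$)
$c^{2}{\left(\frac{4 + 5}{3 + 3} \right)} = \left(\frac{\sqrt{26}}{\left(4 + 5\right) \frac{1}{3 + 3}}\right)^{2} = \left(\frac{\sqrt{26}}{9 \cdot \frac{1}{6}}\right)^{2} = \left(\frac{\sqrt{26}}{\frac{3}{2}}\right)^{2} = \left(\sqrt{26} \cdot \frac{2}{3}\right)^{2} = \left(\frac{2 \sqrt{26}}{3}\right)^{2} = \frac{104}{9}$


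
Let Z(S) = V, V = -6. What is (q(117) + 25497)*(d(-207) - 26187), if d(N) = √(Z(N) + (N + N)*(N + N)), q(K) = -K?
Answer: -664626060 + 25380*√171390 ≈ -6.5412e+8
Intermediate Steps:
Z(S) = -6
d(N) = √(-6 + 4*N²) (d(N) = √(-6 + (N + N)*(N + N)) = √(-6 + (2*N)*(2*N)) = √(-6 + 4*N²))
(q(117) + 25497)*(d(-207) - 26187) = (-1*117 + 25497)*(√(-6 + 4*(-207)²) - 26187) = (-117 + 25497)*(√(-6 + 4*42849) - 26187) = 25380*(√(-6 + 171396) - 26187) = 25380*(√171390 - 26187) = 25380*(-26187 + √171390) = -664626060 + 25380*√171390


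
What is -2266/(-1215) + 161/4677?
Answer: 3597899/1894185 ≈ 1.8994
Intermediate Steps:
-2266/(-1215) + 161/4677 = -2266*(-1/1215) + 161*(1/4677) = 2266/1215 + 161/4677 = 3597899/1894185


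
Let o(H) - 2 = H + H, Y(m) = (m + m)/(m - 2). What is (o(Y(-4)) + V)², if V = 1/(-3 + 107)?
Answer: 2128681/97344 ≈ 21.868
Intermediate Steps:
Y(m) = 2*m/(-2 + m) (Y(m) = (2*m)/(-2 + m) = 2*m/(-2 + m))
o(H) = 2 + 2*H (o(H) = 2 + (H + H) = 2 + 2*H)
V = 1/104 ≈ 0.0096154
(o(Y(-4)) + V)² = ((2 + 2*(2*(-4)/(-2 - 4))) + 1/104)² = ((2 + 2*(2*(-4)/(-6))) + 1/104)² = ((2 + 2*(2*(-4)*(-⅙))) + 1/104)² = ((2 + 2*(4/3)) + 1/104)² = ((2 + 8/3) + 1/104)² = (14/3 + 1/104)² = (1459/312)² = 2128681/97344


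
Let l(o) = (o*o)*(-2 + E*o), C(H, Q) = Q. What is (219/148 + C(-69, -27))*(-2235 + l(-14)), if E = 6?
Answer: 72106707/148 ≈ 4.8721e+5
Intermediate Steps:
l(o) = o²*(-2 + 6*o) (l(o) = (o*o)*(-2 + 6*o) = o²*(-2 + 6*o))
(219/148 + C(-69, -27))*(-2235 + l(-14)) = (219/148 - 27)*(-2235 + (-14)²*(-2 + 6*(-14))) = (219*(1/148) - 27)*(-2235 + 196*(-2 - 84)) = (219/148 - 27)*(-2235 + 196*(-86)) = -3777*(-2235 - 16856)/148 = -3777/148*(-19091) = 72106707/148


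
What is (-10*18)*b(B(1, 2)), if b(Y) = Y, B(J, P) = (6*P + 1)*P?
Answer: -4680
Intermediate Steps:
B(J, P) = P*(1 + 6*P) (B(J, P) = (1 + 6*P)*P = P*(1 + 6*P))
(-10*18)*b(B(1, 2)) = (-10*18)*(2*(1 + 6*2)) = -360*(1 + 12) = -360*13 = -180*26 = -4680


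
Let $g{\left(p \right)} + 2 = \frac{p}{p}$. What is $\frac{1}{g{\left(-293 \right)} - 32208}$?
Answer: $- \frac{1}{32209} \approx -3.1047 \cdot 10^{-5}$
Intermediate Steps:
$g{\left(p \right)} = -1$ ($g{\left(p \right)} = -2 + \frac{p}{p} = -2 + 1 = -1$)
$\frac{1}{g{\left(-293 \right)} - 32208} = \frac{1}{-1 - 32208} = \frac{1}{-32209} = - \frac{1}{32209}$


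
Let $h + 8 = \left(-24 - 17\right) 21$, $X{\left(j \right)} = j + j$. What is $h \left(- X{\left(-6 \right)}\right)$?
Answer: $-10428$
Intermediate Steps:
$X{\left(j \right)} = 2 j$
$h = -869$ ($h = -8 + \left(-24 - 17\right) 21 = -8 - 861 = -869$)
$h \left(- X{\left(-6 \right)}\right) = - 869 \left(- 2 \left(-6\right)\right) = - 869 \left(\left(-1\right) \left(-12\right)\right) = \left(-869\right) 12 = -10428$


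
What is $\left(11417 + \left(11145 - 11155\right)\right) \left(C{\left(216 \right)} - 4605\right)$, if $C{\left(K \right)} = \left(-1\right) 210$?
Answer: $-54924705$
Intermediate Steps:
$C{\left(K \right)} = -210$
$\left(11417 + \left(11145 - 11155\right)\right) \left(C{\left(216 \right)} - 4605\right) = \left(11417 + \left(11145 - 11155\right)\right) \left(-210 - 4605\right) = \left(11417 - 10\right) \left(-4815\right) = 11407 \left(-4815\right) = -54924705$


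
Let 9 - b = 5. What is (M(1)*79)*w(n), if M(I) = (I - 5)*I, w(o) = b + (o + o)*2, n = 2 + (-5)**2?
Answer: -35392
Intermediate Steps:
b = 4 (b = 9 - 1*5 = 9 - 5 = 4)
n = 27 (n = 2 + 25 = 27)
w(o) = 4 + 4*o (w(o) = 4 + (o + o)*2 = 4 + (2*o)*2 = 4 + 4*o)
M(I) = I*(-5 + I) (M(I) = (-5 + I)*I = I*(-5 + I))
(M(1)*79)*w(n) = ((1*(-5 + 1))*79)*(4 + 4*27) = ((1*(-4))*79)*(4 + 108) = -4*79*112 = -316*112 = -35392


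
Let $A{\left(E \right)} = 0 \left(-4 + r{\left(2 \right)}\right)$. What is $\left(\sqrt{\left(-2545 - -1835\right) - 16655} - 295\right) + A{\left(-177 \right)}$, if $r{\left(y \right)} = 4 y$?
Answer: $-295 + i \sqrt{17365} \approx -295.0 + 131.78 i$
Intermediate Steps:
$A{\left(E \right)} = 0$ ($A{\left(E \right)} = 0 \left(-4 + 4 \cdot 2\right) = 0 \left(-4 + 8\right) = 0 \cdot 4 = 0$)
$\left(\sqrt{\left(-2545 - -1835\right) - 16655} - 295\right) + A{\left(-177 \right)} = \left(\sqrt{\left(-2545 - -1835\right) - 16655} - 295\right) + 0 = \left(\sqrt{\left(-2545 + 1835\right) - 16655} - 295\right) + 0 = \left(\sqrt{-710 - 16655} - 295\right) + 0 = \left(\sqrt{-17365} - 295\right) + 0 = \left(i \sqrt{17365} - 295\right) + 0 = \left(-295 + i \sqrt{17365}\right) + 0 = -295 + i \sqrt{17365}$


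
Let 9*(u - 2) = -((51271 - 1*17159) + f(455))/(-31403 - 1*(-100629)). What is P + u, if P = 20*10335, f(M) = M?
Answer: 128782339301/623034 ≈ 2.0670e+5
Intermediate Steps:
P = 206700
u = 1211501/623034 (u = 2 + (-((51271 - 1*17159) + 455)/(-31403 - 1*(-100629)))/9 = 2 + (-((51271 - 17159) + 455)/(-31403 + 100629))/9 = 2 + (-(34112 + 455)/69226)/9 = 2 + (-34567/69226)/9 = 2 + (-1*34567/69226)/9 = 2 + (⅑)*(-34567/69226) = 2 - 34567/623034 = 1211501/623034 ≈ 1.9445)
P + u = 206700 + 1211501/623034 = 128782339301/623034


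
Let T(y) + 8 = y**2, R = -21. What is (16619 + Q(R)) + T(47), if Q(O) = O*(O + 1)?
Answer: 19240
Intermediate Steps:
Q(O) = O*(1 + O)
T(y) = -8 + y**2
(16619 + Q(R)) + T(47) = (16619 - 21*(1 - 21)) + (-8 + 47**2) = (16619 - 21*(-20)) + (-8 + 2209) = (16619 + 420) + 2201 = 17039 + 2201 = 19240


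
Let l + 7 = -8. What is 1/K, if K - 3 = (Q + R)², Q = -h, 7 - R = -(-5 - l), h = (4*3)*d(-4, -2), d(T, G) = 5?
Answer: 1/1852 ≈ 0.00053996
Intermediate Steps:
l = -15 (l = -7 - 8 = -15)
h = 60 (h = (4*3)*5 = 12*5 = 60)
R = 17 (R = 7 - (-1)*(-5 - 1*(-15)) = 7 - (-1)*(-5 + 15) = 7 - (-1)*10 = 7 - 1*(-10) = 7 + 10 = 17)
Q = -60 (Q = -1*60 = -60)
K = 1852 (K = 3 + (-60 + 17)² = 3 + (-43)² = 3 + 1849 = 1852)
1/K = 1/1852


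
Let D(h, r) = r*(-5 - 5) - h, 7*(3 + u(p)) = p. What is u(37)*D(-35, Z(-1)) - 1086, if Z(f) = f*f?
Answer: -7202/7 ≈ -1028.9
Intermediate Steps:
u(p) = -3 + p/7
Z(f) = f²
D(h, r) = -h - 10*r (D(h, r) = r*(-10) - h = -10*r - h = -h - 10*r)
u(37)*D(-35, Z(-1)) - 1086 = (-3 + (⅐)*37)*(-1*(-35) - 10*(-1)²) - 1086 = (-3 + 37/7)*(35 - 10*1) - 1086 = 16*(35 - 10)/7 - 1086 = (16/7)*25 - 1086 = 400/7 - 1086 = -7202/7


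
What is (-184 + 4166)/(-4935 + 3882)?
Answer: -3982/1053 ≈ -3.7816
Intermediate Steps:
(-184 + 4166)/(-4935 + 3882) = 3982/(-1053) = 3982*(-1/1053) = -3982/1053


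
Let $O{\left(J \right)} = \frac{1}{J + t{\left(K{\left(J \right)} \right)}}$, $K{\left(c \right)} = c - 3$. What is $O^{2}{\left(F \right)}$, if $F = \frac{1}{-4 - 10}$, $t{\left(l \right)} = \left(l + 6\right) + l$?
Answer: $\frac{196}{9} \approx 21.778$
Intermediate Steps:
$K{\left(c \right)} = -3 + c$
$t{\left(l \right)} = 6 + 2 l$ ($t{\left(l \right)} = \left(6 + l\right) + l = 6 + 2 l$)
$F = - \frac{1}{14}$ ($F = \frac{1}{-14} = - \frac{1}{14} \approx -0.071429$)
$O{\left(J \right)} = \frac{1}{3 J}$ ($O{\left(J \right)} = \frac{1}{J + \left(6 + 2 \left(-3 + J\right)\right)} = \frac{1}{J + \left(6 + \left(-6 + 2 J\right)\right)} = \frac{1}{J + 2 J} = \frac{1}{3 J}$)
$O^{2}{\left(F \right)} = \left(\frac{1}{3 \left(- \frac{1}{14}\right)}\right)^{2} = \left(\frac{1}{3} \left(-14\right)\right)^{2} = \left(- \frac{14}{3}\right)^{2} = \frac{196}{9}$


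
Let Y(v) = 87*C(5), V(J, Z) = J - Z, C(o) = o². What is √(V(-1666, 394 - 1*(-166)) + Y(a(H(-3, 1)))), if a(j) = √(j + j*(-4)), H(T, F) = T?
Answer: I*√51 ≈ 7.1414*I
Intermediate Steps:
a(j) = √3*√(-j) (a(j) = √(j - 4*j) = √(-3*j) = √3*√(-j))
Y(v) = 2175 (Y(v) = 87*5² = 87*25 = 2175)
√(V(-1666, 394 - 1*(-166)) + Y(a(H(-3, 1)))) = √((-1666 - (394 - 1*(-166))) + 2175) = √((-1666 - (394 + 166)) + 2175) = √((-1666 - 1*560) + 2175) = √((-1666 - 560) + 2175) = √(-2226 + 2175) = √(-51) = I*√51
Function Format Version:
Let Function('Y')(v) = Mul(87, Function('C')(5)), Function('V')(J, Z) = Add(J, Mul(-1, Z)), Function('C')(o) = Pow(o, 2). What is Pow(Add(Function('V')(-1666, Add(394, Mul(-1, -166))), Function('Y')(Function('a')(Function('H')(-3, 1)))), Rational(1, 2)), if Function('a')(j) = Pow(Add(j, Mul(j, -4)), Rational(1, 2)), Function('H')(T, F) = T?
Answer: Mul(I, Pow(51, Rational(1, 2))) ≈ Mul(7.1414, I)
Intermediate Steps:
Function('a')(j) = Mul(Pow(3, Rational(1, 2)), Pow(Mul(-1, j), Rational(1, 2))) (Function('a')(j) = Pow(Add(j, Mul(-4, j)), Rational(1, 2)) = Pow(Mul(-3, j), Rational(1, 2)) = Mul(Pow(3, Rational(1, 2)), Pow(Mul(-1, j), Rational(1, 2))))
Function('Y')(v) = 2175 (Function('Y')(v) = Mul(87, Pow(5, 2)) = Mul(87, 25) = 2175)
Pow(Add(Function('V')(-1666, Add(394, Mul(-1, -166))), Function('Y')(Function('a')(Function('H')(-3, 1)))), Rational(1, 2)) = Pow(Add(Add(-1666, Mul(-1, Add(394, Mul(-1, -166)))), 2175), Rational(1, 2)) = Pow(Add(Add(-1666, Mul(-1, Add(394, 166))), 2175), Rational(1, 2)) = Pow(Add(Add(-1666, Mul(-1, 560)), 2175), Rational(1, 2)) = Pow(Add(Add(-1666, -560), 2175), Rational(1, 2)) = Pow(Add(-2226, 2175), Rational(1, 2)) = Pow(-51, Rational(1, 2)) = Mul(I, Pow(51, Rational(1, 2)))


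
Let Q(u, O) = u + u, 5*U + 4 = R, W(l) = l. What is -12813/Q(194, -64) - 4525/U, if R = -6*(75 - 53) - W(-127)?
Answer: 8663183/3492 ≈ 2480.9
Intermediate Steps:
R = -5 (R = -6*(75 - 53) - 1*(-127) = -6*22 + 127 = -132 + 127 = -5)
U = -9/5 (U = -⅘ + (⅕)*(-5) = -⅘ - 1 = -9/5 ≈ -1.8000)
Q(u, O) = 2*u
-12813/Q(194, -64) - 4525/U = -12813/(2*194) - 4525/(-9/5) = -12813/388 - 4525*(-5/9) = -12813*1/388 + 22625/9 = -12813/388 + 22625/9 = 8663183/3492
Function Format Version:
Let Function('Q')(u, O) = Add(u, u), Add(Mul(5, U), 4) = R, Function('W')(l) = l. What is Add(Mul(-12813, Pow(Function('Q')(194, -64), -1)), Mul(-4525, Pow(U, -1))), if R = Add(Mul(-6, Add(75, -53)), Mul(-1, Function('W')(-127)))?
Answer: Rational(8663183, 3492) ≈ 2480.9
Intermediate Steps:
R = -5 (R = Add(Mul(-6, Add(75, -53)), Mul(-1, -127)) = Add(Mul(-6, 22), 127) = Add(-132, 127) = -5)
U = Rational(-9, 5) (U = Add(Rational(-4, 5), Mul(Rational(1, 5), -5)) = Add(Rational(-4, 5), -1) = Rational(-9, 5) ≈ -1.8000)
Function('Q')(u, O) = Mul(2, u)
Add(Mul(-12813, Pow(Function('Q')(194, -64), -1)), Mul(-4525, Pow(U, -1))) = Add(Mul(-12813, Pow(Mul(2, 194), -1)), Mul(-4525, Pow(Rational(-9, 5), -1))) = Add(Mul(-12813, Pow(388, -1)), Mul(-4525, Rational(-5, 9))) = Add(Mul(-12813, Rational(1, 388)), Rational(22625, 9)) = Add(Rational(-12813, 388), Rational(22625, 9)) = Rational(8663183, 3492)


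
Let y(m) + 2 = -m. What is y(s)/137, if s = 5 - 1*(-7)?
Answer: -14/137 ≈ -0.10219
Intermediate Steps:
s = 12 (s = 5 + 7 = 12)
y(m) = -2 - m
y(s)/137 = (-2 - 1*12)/137 = (-2 - 12)*(1/137) = -14*1/137 = -14/137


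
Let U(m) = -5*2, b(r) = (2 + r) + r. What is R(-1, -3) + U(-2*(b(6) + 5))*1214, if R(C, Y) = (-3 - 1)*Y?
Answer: -12128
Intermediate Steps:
b(r) = 2 + 2*r
R(C, Y) = -4*Y
U(m) = -10
R(-1, -3) + U(-2*(b(6) + 5))*1214 = -4*(-3) - 10*1214 = 12 - 12140 = -12128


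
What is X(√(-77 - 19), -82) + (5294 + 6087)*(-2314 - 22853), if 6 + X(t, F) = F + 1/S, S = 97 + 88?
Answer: -52988757274/185 ≈ -2.8643e+8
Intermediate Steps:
S = 185
X(t, F) = -1109/185 + F (X(t, F) = -6 + (F + 1/185) = -6 + (1/185 + F) = -1109/185 + F)
X(√(-77 - 19), -82) + (5294 + 6087)*(-2314 - 22853) = (-1109/185 - 82) + (5294 + 6087)*(-2314 - 22853) = -16279/185 + 11381*(-25167) = -16279/185 - 286425627 = -52988757274/185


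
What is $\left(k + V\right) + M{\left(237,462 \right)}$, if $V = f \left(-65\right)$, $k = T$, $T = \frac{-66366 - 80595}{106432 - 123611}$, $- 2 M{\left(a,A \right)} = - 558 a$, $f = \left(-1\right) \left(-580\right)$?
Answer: $\frac{488425678}{17179} \approx 28432.0$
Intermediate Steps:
$f = 580$
$M{\left(a,A \right)} = 279 a$ ($M{\left(a,A \right)} = - \frac{\left(-558\right) a}{2} = 279 a$)
$T = \frac{146961}{17179}$ ($T = - \frac{146961}{-17179} = \left(-146961\right) \left(- \frac{1}{17179}\right) = \frac{146961}{17179} \approx 8.5547$)
$k = \frac{146961}{17179} \approx 8.5547$
$V = -37700$ ($V = 580 \left(-65\right) = -37700$)
$\left(k + V\right) + M{\left(237,462 \right)} = \left(\frac{146961}{17179} - 37700\right) + 279 \cdot 237 = - \frac{647501339}{17179} + 66123 = \frac{488425678}{17179}$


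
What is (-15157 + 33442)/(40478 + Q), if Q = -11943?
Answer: 3657/5707 ≈ 0.64079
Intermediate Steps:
(-15157 + 33442)/(40478 + Q) = (-15157 + 33442)/(40478 - 11943) = 18285/28535 = 18285*(1/28535) = 3657/5707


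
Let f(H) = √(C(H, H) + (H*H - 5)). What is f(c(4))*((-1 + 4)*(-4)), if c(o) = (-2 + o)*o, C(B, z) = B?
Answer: -12*√67 ≈ -98.224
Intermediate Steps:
c(o) = o*(-2 + o)
f(H) = √(-5 + H + H²) (f(H) = √(H + (H*H - 5)) = √(H + (H² - 5)) = √(H + (-5 + H²)) = √(-5 + H + H²))
f(c(4))*((-1 + 4)*(-4)) = √(-5 + 4*(-2 + 4) + (4*(-2 + 4))²)*((-1 + 4)*(-4)) = √(-5 + 4*2 + (4*2)²)*(3*(-4)) = √(-5 + 8 + 8²)*(-12) = √(-5 + 8 + 64)*(-12) = √67*(-12) = -12*√67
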